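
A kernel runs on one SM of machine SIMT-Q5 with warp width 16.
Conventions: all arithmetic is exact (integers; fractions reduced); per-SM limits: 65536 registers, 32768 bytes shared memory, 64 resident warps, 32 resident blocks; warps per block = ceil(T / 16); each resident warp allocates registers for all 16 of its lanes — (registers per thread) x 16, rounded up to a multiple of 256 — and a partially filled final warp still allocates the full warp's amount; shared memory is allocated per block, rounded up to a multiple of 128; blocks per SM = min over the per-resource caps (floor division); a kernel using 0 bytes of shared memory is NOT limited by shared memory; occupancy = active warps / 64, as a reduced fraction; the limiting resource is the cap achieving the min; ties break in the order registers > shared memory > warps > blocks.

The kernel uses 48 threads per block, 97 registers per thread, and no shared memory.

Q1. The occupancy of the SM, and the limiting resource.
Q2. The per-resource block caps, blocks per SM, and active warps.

Answer: occupancy 9/16, limited by registers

registers: 12 blocks
shared memory: no limit (kernel uses none)
warps: 21 blocks
blocks: 32 blocks

Answer: 12 blocks, 36 active warps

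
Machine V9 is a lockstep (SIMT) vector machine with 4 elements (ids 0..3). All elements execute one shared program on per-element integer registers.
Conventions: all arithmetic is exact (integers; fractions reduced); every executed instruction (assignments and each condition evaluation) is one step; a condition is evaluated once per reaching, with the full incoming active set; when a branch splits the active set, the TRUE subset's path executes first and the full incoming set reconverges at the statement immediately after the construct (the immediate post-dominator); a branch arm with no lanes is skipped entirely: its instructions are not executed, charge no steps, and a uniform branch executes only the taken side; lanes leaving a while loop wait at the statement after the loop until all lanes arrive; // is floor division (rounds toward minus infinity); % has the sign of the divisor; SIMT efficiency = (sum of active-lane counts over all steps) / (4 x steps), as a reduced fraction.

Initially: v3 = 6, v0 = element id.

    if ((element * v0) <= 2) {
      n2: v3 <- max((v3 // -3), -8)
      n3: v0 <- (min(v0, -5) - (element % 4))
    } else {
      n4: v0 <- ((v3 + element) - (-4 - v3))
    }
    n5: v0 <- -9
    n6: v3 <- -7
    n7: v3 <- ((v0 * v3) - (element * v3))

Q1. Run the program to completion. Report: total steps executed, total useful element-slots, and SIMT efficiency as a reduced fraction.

Answer: 7 steps, 22 useful, 11/14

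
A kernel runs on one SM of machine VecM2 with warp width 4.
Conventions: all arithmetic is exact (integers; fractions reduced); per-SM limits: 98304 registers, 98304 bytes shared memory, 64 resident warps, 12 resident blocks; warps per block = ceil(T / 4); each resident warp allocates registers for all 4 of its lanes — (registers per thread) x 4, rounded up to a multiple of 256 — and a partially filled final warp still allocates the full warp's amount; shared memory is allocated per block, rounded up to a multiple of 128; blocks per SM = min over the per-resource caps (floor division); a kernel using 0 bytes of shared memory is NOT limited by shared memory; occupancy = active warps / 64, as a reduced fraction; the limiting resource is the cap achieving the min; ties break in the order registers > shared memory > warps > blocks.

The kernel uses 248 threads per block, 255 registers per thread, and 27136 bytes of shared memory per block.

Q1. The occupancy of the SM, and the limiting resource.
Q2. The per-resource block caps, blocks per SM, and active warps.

Answer: occupancy 31/32, limited by registers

registers: 1 block
shared memory: 3 blocks
warps: 1 block
blocks: 12 blocks

Answer: 1 block, 62 active warps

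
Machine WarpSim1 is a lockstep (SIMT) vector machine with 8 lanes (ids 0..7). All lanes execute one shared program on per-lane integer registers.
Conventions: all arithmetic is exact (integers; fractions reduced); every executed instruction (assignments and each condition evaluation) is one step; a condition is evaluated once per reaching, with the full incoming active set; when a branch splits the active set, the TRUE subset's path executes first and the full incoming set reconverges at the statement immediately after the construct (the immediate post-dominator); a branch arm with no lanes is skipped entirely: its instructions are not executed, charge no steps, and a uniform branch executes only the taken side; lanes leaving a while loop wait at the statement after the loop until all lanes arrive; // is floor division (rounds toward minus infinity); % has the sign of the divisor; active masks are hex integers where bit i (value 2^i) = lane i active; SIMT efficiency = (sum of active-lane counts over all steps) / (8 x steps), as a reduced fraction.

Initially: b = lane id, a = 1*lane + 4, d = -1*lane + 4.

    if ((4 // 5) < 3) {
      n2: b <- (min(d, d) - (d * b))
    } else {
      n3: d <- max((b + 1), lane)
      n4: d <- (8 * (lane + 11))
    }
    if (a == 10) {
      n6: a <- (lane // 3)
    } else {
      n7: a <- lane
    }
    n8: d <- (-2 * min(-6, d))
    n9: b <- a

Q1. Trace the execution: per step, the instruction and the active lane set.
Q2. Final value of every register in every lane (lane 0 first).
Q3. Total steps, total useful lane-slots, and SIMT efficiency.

step 0: eval ((4 // 5) < 3)          0xff
step 1: b <- (min(d, d) - (d * b))   0xff
step 2: eval (a == 10)               0xff
step 3: a <- (lane // 3)             0x40
step 4: a <- lane                    0xbf
step 5: d <- (-2 * min(-6, d))       0xff
step 6: b <- a                       0xff

Answer: 7 steps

b: 0,1,2,3,4,5,2,7
a: 0,1,2,3,4,5,2,7
d: 12,12,12,12,12,12,12,12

steps = 7; useful = 48; efficiency = 48/56 = 6/7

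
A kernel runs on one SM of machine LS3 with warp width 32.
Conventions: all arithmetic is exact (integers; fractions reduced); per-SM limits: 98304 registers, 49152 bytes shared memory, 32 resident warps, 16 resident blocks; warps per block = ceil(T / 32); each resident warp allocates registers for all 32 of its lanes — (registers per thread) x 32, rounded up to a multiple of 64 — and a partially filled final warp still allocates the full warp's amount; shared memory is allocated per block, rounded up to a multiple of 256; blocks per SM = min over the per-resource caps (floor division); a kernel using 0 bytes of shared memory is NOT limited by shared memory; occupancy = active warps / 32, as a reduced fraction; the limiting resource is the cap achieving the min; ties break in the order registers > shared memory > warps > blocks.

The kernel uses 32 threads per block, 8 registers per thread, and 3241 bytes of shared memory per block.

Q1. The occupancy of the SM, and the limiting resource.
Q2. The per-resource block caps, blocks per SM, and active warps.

Answer: occupancy 7/16, limited by shared memory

registers: 384 blocks
shared memory: 14 blocks
warps: 32 blocks
blocks: 16 blocks

Answer: 14 blocks, 14 active warps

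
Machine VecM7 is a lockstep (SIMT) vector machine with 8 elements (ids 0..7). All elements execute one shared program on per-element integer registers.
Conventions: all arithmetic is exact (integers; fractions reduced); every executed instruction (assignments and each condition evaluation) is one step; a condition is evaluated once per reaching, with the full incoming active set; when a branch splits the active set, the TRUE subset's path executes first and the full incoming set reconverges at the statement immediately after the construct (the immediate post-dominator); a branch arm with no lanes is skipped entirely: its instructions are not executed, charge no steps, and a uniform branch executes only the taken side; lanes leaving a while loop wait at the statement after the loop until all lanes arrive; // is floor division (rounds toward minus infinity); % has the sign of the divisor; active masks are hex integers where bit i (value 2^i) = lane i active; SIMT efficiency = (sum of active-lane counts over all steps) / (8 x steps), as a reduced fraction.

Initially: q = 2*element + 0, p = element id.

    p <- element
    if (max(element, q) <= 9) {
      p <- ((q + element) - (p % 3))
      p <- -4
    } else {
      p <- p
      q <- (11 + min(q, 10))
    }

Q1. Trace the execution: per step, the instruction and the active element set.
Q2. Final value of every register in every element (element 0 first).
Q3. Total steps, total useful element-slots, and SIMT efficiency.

step 0: p <- element                 0xff
step 1: eval (max(element, q) <= 9)  0xff
step 2: p <- ((q + element) - (p % 3)) 0x1f
step 3: p <- -4                      0x1f
step 4: p <- p                       0xe0
step 5: q <- (11 + min(q, 10))       0xe0

Answer: 6 steps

q: 0,2,4,6,8,21,21,21
p: -4,-4,-4,-4,-4,5,6,7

steps = 6; useful = 32; efficiency = 32/48 = 2/3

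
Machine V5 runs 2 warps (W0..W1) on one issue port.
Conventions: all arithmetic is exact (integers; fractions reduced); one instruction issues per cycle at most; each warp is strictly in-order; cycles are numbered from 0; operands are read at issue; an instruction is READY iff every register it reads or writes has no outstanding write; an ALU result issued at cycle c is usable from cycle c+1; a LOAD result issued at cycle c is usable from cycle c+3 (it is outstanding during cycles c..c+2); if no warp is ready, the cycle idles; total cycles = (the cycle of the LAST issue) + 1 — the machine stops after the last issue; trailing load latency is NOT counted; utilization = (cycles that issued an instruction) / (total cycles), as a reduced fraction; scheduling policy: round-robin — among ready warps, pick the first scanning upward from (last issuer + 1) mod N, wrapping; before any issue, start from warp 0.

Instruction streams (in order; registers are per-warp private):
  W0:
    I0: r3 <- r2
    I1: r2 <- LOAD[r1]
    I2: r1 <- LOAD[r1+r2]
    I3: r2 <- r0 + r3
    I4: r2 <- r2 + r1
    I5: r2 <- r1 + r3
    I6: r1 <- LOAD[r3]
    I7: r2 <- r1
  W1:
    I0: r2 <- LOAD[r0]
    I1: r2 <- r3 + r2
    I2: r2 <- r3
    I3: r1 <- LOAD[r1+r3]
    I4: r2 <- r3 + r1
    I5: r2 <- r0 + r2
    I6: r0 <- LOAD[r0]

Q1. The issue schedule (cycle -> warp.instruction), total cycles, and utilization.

cycle 0: W0.I0
cycle 1: W1.I0
cycle 2: W0.I1
cycle 3: idle
cycle 4: W1.I1
cycle 5: W0.I2
cycle 6: W1.I2
cycle 7: W0.I3
cycle 8: W1.I3
cycle 9: W0.I4
cycle 10: W0.I5
cycle 11: W1.I4
cycle 12: W0.I6
cycle 13: W1.I5
cycle 14: W1.I6
cycle 15: W0.I7

Answer: 16 cycles, utilization 15/16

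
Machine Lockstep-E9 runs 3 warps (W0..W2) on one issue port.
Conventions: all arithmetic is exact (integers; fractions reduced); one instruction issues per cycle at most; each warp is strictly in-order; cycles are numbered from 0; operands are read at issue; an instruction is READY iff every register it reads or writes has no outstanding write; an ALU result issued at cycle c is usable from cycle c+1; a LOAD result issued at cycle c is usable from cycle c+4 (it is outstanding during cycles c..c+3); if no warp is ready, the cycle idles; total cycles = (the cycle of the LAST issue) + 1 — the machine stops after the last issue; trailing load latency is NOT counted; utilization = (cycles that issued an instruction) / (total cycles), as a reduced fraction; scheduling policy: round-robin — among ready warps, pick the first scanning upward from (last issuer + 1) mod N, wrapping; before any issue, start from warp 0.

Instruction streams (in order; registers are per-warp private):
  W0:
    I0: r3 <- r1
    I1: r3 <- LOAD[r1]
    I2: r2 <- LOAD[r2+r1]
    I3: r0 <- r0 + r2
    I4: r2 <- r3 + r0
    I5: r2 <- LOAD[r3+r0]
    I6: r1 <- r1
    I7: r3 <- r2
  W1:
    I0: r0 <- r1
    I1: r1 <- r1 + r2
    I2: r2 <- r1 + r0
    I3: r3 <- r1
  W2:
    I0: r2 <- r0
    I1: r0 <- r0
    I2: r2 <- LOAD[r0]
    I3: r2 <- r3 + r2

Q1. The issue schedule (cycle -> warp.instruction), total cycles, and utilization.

cycle 0: W0.I0
cycle 1: W1.I0
cycle 2: W2.I0
cycle 3: W0.I1
cycle 4: W1.I1
cycle 5: W2.I1
cycle 6: W0.I2
cycle 7: W1.I2
cycle 8: W2.I2
cycle 9: W1.I3
cycle 10: W0.I3
cycle 11: W0.I4
cycle 12: W2.I3
cycle 13: W0.I5
cycle 14: W0.I6
cycle 15: idle
cycle 16: idle
cycle 17: W0.I7

Answer: 18 cycles, utilization 8/9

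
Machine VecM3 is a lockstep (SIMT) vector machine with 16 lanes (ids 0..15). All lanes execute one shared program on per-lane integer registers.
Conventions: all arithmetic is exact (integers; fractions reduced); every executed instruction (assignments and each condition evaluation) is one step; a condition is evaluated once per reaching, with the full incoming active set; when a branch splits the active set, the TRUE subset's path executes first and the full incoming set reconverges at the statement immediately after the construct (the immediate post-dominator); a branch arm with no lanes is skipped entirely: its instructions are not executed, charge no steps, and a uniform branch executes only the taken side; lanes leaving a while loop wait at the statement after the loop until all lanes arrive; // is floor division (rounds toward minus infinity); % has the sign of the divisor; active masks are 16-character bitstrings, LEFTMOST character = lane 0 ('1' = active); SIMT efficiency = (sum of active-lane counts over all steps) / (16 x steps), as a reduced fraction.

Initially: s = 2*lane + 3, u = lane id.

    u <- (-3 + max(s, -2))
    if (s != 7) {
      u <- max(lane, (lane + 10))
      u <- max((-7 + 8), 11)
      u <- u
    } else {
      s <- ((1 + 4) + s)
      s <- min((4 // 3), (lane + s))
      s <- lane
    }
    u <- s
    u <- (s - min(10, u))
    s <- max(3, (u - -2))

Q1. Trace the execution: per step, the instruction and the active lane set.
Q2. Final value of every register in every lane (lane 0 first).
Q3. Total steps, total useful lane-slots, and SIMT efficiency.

step 0: u <- (-3 + max(s, -2))       1111111111111111
step 1: eval (s != 7)                1111111111111111
step 2: u <- max(lane, (lane + 10))  1101111111111111
step 3: u <- max((-7 + 8), 11)       1101111111111111
step 4: u <- u                       1101111111111111
step 5: s <- ((1 + 4) + s)           0010000000000000
step 6: s <- min((4 // 3), (lane + s)) 0010000000000000
step 7: s <- lane                    0010000000000000
step 8: u <- s                       1111111111111111
step 9: u <- (s - min(10, u))        1111111111111111
step 10: s <- max(3, (u - -2))        1111111111111111

Answer: 11 steps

s: 3,3,3,3,3,5,7,9,11,13,15,17,19,21,23,25
u: 0,0,0,0,1,3,5,7,9,11,13,15,17,19,21,23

steps = 11; useful = 128; efficiency = 128/176 = 8/11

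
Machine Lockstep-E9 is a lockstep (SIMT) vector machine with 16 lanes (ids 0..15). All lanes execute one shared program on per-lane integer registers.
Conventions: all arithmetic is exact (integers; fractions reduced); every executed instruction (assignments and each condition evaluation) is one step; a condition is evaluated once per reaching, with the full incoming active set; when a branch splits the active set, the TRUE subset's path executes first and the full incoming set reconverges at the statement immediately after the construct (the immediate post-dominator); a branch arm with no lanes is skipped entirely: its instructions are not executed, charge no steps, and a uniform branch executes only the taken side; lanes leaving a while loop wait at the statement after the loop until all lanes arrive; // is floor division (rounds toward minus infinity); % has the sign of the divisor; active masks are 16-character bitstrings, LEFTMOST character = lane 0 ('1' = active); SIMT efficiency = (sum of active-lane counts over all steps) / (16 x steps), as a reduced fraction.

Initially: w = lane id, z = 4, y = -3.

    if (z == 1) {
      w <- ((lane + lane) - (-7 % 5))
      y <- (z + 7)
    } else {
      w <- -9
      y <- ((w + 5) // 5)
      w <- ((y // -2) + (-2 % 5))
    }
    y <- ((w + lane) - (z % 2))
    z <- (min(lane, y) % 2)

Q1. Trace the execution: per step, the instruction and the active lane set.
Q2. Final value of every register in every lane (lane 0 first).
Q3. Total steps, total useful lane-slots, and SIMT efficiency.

step 0: eval (z == 1)                1111111111111111
step 1: w <- -9                      1111111111111111
step 2: y <- ((w + 5) // 5)          1111111111111111
step 3: w <- ((y // -2) + (-2 % 5))  1111111111111111
step 4: y <- ((w + lane) - (z % 2))  1111111111111111
step 5: z <- (min(lane, y) % 2)      1111111111111111

Answer: 6 steps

w: 3,3,3,3,3,3,3,3,3,3,3,3,3,3,3,3
z: 0,1,0,1,0,1,0,1,0,1,0,1,0,1,0,1
y: 3,4,5,6,7,8,9,10,11,12,13,14,15,16,17,18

steps = 6; useful = 96; efficiency = 96/96 = 1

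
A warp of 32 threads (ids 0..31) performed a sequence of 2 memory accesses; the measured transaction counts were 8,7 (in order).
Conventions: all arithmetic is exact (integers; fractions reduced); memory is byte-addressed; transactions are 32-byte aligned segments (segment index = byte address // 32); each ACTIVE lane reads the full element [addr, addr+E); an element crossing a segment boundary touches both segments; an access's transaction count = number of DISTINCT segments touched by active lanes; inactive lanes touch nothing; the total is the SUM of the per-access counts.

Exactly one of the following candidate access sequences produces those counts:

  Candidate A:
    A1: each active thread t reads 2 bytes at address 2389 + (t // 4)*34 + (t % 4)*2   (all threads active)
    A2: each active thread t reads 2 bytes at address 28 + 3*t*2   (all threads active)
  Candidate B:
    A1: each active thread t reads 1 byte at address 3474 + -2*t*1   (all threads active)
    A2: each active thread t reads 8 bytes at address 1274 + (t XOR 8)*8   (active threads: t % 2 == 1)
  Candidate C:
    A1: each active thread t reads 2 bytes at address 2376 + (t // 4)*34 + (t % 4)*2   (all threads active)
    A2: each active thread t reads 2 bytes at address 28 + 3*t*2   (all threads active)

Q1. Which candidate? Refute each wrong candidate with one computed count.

A: A1 gives 9 transactions, not 8
B: A1 gives 3 transactions, not 8
C: all counts match (8,7)

Answer: C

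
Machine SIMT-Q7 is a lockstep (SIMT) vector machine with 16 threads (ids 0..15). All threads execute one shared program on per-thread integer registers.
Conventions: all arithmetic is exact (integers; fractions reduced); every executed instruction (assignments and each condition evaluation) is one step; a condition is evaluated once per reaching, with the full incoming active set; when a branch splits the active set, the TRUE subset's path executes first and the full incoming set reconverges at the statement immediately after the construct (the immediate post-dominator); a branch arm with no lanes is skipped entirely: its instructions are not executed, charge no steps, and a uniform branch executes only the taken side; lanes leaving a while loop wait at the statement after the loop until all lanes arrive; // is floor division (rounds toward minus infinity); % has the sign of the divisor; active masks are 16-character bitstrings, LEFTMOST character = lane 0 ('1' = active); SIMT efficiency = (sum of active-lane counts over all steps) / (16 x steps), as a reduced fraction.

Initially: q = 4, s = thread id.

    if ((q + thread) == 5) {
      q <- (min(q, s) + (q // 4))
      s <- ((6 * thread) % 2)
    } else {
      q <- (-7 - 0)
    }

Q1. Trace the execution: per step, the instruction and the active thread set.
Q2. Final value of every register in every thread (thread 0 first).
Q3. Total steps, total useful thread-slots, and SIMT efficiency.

step 0: eval ((q + thread) == 5)     1111111111111111
step 1: q <- (min(q, s) + (q // 4))  0100000000000000
step 2: s <- ((6 * thread) % 2)      0100000000000000
step 3: q <- (-7 - 0)                1011111111111111

Answer: 4 steps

q: -7,2,-7,-7,-7,-7,-7,-7,-7,-7,-7,-7,-7,-7,-7,-7
s: 0,0,2,3,4,5,6,7,8,9,10,11,12,13,14,15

steps = 4; useful = 33; efficiency = 33/64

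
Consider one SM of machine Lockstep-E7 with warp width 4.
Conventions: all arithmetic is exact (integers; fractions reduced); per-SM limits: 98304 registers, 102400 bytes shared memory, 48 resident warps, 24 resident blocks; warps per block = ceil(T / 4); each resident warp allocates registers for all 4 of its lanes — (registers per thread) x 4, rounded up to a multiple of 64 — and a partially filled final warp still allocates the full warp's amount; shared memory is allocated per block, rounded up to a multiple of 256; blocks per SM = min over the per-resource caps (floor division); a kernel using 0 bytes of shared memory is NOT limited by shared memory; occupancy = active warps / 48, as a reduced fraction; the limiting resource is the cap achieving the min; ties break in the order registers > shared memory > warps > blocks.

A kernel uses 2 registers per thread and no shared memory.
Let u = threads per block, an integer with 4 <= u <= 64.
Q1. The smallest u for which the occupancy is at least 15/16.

Answer: u = 5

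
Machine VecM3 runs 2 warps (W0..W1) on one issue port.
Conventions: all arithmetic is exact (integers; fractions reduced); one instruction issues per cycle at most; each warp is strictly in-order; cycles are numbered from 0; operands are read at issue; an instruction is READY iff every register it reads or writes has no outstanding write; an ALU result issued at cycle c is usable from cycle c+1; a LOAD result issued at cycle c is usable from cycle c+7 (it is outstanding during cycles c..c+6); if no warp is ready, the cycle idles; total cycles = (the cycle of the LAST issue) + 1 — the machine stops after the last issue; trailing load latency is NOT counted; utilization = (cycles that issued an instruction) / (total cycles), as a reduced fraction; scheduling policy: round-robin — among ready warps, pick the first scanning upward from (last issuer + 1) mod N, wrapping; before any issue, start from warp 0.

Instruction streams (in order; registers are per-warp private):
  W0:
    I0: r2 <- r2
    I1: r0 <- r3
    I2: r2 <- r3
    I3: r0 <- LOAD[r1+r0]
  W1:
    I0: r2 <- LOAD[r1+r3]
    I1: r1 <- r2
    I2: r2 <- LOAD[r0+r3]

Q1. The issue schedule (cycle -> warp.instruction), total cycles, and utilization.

cycle 0: W0.I0
cycle 1: W1.I0
cycle 2: W0.I1
cycle 3: W0.I2
cycle 4: W0.I3
cycle 5: idle
cycle 6: idle
cycle 7: idle
cycle 8: W1.I1
cycle 9: W1.I2

Answer: 10 cycles, utilization 7/10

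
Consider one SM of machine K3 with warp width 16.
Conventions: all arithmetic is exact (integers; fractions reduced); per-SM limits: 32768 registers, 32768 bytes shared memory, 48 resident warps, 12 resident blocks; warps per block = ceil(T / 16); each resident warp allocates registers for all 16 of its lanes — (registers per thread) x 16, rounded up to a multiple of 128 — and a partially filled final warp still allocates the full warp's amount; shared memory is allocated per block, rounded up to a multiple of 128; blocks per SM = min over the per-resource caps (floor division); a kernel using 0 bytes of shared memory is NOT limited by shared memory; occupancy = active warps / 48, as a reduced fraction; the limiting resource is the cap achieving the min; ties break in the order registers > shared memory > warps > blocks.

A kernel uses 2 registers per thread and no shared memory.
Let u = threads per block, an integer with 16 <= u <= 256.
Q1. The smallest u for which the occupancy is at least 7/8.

Answer: u = 49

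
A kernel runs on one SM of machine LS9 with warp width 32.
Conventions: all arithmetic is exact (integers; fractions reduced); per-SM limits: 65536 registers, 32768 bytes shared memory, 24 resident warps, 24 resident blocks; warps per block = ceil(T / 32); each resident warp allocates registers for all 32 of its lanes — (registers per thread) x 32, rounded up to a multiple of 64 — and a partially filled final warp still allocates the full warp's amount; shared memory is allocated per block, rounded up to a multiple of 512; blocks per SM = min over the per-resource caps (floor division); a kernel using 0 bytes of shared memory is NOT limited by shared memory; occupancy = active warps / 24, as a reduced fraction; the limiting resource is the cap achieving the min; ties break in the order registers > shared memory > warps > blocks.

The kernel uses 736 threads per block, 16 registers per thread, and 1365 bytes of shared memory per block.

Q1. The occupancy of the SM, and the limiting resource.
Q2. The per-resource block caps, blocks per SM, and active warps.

Answer: occupancy 23/24, limited by warps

registers: 5 blocks
shared memory: 21 blocks
warps: 1 block
blocks: 24 blocks

Answer: 1 block, 23 active warps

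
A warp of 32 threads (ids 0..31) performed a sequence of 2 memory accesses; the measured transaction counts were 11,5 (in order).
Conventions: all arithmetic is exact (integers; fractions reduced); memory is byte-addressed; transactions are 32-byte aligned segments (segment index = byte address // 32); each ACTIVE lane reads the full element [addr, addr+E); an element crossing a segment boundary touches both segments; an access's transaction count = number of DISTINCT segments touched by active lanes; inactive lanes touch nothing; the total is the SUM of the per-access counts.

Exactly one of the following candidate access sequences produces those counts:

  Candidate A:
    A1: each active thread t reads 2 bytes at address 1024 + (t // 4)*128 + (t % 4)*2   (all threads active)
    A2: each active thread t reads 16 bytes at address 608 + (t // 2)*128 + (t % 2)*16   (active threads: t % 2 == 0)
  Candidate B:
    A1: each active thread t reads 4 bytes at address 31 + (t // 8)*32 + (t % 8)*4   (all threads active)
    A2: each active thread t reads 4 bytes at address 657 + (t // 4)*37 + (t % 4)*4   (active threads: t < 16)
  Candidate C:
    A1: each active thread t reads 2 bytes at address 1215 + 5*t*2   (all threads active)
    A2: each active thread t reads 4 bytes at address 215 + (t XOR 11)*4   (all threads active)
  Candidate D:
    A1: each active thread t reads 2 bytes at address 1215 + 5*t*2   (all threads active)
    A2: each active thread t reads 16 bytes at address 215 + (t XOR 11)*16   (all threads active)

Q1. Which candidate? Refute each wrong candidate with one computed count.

A: A1 gives 8 transactions, not 11
B: A1 gives 5 transactions, not 11
D: A2 gives 17 transactions, not 5
C: all counts match (11,5)

Answer: C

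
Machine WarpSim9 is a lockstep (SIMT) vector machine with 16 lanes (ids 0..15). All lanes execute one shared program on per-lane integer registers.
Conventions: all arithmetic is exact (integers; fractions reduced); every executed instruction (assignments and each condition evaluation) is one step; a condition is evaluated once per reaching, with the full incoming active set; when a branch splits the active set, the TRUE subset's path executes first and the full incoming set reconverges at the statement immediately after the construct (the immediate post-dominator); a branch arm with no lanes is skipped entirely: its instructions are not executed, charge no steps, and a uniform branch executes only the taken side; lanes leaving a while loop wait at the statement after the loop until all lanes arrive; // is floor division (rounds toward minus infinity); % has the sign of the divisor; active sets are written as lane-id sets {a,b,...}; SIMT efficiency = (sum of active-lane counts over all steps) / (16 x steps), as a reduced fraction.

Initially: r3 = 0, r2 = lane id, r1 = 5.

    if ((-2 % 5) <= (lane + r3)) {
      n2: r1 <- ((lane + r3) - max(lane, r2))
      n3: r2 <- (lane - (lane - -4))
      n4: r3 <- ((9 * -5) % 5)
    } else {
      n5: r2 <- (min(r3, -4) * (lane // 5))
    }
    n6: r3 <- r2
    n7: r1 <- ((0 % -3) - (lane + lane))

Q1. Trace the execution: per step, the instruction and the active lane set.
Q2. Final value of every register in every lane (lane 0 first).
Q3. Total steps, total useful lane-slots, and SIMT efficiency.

step 0: eval ((-2 % 5) <= (lane + r3)) {0,1,2,3,4,5,6,7,8,9,10,11,12,13,14,15}
step 1: r1 <- ((lane + r3) - max(lane, r2)) {3,4,5,6,7,8,9,10,11,12,13,14,15}
step 2: r2 <- (lane - (lane - -4))   {3,4,5,6,7,8,9,10,11,12,13,14,15}
step 3: r3 <- ((9 * -5) % 5)         {3,4,5,6,7,8,9,10,11,12,13,14,15}
step 4: r2 <- (min(r3, -4) * (lane // 5)) {0,1,2}
step 5: r3 <- r2                     {0,1,2,3,4,5,6,7,8,9,10,11,12,13,14,15}
step 6: r1 <- ((0 % -3) - (lane + lane)) {0,1,2,3,4,5,6,7,8,9,10,11,12,13,14,15}

Answer: 7 steps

r3: 0,0,0,-4,-4,-4,-4,-4,-4,-4,-4,-4,-4,-4,-4,-4
r2: 0,0,0,-4,-4,-4,-4,-4,-4,-4,-4,-4,-4,-4,-4,-4
r1: 0,-2,-4,-6,-8,-10,-12,-14,-16,-18,-20,-22,-24,-26,-28,-30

steps = 7; useful = 90; efficiency = 90/112 = 45/56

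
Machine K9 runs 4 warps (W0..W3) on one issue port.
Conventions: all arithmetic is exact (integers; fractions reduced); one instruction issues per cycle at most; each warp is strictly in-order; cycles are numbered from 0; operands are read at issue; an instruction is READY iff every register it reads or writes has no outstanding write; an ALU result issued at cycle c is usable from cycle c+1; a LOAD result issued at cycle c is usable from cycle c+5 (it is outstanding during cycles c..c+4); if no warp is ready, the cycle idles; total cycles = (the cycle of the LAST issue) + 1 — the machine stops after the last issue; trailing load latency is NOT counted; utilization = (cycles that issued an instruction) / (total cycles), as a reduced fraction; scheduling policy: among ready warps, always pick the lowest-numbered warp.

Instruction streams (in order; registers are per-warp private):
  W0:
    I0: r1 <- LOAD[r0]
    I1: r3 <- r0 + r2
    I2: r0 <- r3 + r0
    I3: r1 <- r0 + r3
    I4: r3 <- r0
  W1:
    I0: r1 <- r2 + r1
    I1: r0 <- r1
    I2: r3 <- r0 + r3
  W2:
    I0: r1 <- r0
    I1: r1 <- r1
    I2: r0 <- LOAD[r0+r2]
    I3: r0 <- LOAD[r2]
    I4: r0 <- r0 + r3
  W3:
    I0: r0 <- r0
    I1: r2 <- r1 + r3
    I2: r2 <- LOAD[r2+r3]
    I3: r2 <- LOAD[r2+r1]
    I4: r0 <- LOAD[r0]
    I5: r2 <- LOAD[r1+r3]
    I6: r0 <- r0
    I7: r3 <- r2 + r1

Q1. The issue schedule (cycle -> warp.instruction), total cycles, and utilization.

cycle 0: W0.I0
cycle 1: W0.I1
cycle 2: W0.I2
cycle 3: W1.I0
cycle 4: W1.I1
cycle 5: W0.I3
cycle 6: W0.I4
cycle 7: W1.I2
cycle 8: W2.I0
cycle 9: W2.I1
cycle 10: W2.I2
cycle 11: W3.I0
cycle 12: W3.I1
cycle 13: W3.I2
cycle 14: idle
cycle 15: W2.I3
cycle 16: idle
cycle 17: idle
cycle 18: W3.I3
cycle 19: W3.I4
cycle 20: W2.I4
cycle 21: idle
cycle 22: idle
cycle 23: W3.I5
cycle 24: W3.I6
cycle 25: idle
cycle 26: idle
cycle 27: idle
cycle 28: W3.I7

Answer: 29 cycles, utilization 21/29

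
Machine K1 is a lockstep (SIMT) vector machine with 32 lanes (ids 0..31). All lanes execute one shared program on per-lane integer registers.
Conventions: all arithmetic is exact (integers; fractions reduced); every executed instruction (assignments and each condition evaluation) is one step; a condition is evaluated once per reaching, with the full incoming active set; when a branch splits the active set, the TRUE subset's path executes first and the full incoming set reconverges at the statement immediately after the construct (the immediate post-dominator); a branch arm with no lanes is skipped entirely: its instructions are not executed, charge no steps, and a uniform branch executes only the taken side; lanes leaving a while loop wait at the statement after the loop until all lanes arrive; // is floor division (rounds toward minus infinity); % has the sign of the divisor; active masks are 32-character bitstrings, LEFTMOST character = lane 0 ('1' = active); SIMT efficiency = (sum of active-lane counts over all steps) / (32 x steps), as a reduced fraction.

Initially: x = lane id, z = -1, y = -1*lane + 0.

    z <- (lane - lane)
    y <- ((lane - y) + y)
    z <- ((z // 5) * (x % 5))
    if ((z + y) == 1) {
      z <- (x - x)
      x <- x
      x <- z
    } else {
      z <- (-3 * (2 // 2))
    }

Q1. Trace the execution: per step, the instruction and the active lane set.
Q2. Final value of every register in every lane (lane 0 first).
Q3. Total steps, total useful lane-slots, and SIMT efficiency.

step 0: z <- (lane - lane)           11111111111111111111111111111111
step 1: y <- ((lane - y) + y)        11111111111111111111111111111111
step 2: z <- ((z // 5) * (x % 5))    11111111111111111111111111111111
step 3: eval ((z + y) == 1)          11111111111111111111111111111111
step 4: z <- (x - x)                 01000000000000000000000000000000
step 5: x <- x                       01000000000000000000000000000000
step 6: x <- z                       01000000000000000000000000000000
step 7: z <- (-3 * (2 // 2))         10111111111111111111111111111111

Answer: 8 steps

x: 0,0,2,3,4,5,6,7,8,9,10,11,12,13,14,15,16,17,18,19,20,21,22,23,24,25,26,27,28,29,30,31
z: -3,0,-3,-3,-3,-3,-3,-3,-3,-3,-3,-3,-3,-3,-3,-3,-3,-3,-3,-3,-3,-3,-3,-3,-3,-3,-3,-3,-3,-3,-3,-3
y: 0,1,2,3,4,5,6,7,8,9,10,11,12,13,14,15,16,17,18,19,20,21,22,23,24,25,26,27,28,29,30,31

steps = 8; useful = 162; efficiency = 162/256 = 81/128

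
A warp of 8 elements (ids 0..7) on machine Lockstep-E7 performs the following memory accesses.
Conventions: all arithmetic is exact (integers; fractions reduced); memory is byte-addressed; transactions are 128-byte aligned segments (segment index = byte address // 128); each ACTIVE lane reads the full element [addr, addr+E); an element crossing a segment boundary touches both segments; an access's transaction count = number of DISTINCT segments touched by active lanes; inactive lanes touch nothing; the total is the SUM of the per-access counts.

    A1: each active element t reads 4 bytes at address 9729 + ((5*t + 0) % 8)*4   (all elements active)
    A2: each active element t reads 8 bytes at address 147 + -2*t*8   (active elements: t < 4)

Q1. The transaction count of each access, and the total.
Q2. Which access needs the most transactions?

A1: 1 transaction
A2: 2 transactions

Answer: 1,2; total 3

Answer: A2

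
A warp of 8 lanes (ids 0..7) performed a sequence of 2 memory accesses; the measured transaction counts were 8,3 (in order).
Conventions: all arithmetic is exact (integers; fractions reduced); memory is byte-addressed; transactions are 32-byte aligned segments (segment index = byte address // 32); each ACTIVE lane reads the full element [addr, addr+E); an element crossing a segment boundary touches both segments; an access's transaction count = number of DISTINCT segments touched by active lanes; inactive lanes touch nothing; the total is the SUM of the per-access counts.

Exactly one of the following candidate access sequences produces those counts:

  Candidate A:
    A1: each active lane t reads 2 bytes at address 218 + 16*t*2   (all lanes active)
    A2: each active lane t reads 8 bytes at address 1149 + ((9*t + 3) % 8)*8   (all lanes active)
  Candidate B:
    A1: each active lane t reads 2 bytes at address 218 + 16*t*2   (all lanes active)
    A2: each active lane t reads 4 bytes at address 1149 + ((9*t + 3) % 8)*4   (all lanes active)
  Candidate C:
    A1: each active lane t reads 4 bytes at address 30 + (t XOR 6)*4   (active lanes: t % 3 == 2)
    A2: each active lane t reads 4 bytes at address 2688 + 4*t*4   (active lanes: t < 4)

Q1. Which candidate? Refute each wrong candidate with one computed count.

B: A2 gives 2 transactions, not 3
C: A1 gives 1 transaction, not 8
A: all counts match (8,3)

Answer: A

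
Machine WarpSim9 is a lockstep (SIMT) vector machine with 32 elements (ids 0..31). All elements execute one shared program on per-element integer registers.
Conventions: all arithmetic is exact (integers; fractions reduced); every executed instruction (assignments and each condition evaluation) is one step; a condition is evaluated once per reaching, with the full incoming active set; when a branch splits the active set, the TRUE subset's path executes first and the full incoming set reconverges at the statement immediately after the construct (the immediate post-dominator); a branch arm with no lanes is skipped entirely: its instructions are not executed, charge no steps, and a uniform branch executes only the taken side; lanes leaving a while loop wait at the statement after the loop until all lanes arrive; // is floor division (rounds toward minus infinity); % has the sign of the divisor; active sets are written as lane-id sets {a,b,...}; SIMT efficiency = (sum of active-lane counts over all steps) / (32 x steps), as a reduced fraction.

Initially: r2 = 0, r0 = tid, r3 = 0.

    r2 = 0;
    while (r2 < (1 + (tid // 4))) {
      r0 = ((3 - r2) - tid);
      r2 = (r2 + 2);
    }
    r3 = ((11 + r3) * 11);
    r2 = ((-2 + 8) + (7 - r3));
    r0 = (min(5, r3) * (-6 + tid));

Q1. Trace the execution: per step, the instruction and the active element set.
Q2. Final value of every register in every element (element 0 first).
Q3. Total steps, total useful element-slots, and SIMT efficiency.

step 0: r2 <- 0                      {0,1,2,3,4,5,6,7,8,9,10,11,12,13,14,15,16,17,18,19,20,21,22,23,24,25,26,27,28,29,30,31}
step 1: eval (r2 < (1 + (tid // 4))) {0,1,2,3,4,5,6,7,8,9,10,11,12,13,14,15,16,17,18,19,20,21,22,23,24,25,26,27,28,29,30,31}
step 2: r0 <- ((3 - r2) - tid)       {0,1,2,3,4,5,6,7,8,9,10,11,12,13,14,15,16,17,18,19,20,21,22,23,24,25,26,27,28,29,30,31}
step 3: r2 <- (r2 + 2)               {0,1,2,3,4,5,6,7,8,9,10,11,12,13,14,15,16,17,18,19,20,21,22,23,24,25,26,27,28,29,30,31}
step 4: eval (r2 < (1 + (tid // 4))) {0,1,2,3,4,5,6,7,8,9,10,11,12,13,14,15,16,17,18,19,20,21,22,23,24,25,26,27,28,29,30,31}
step 5: r0 <- ((3 - r2) - tid)       {8,9,10,11,12,13,14,15,16,17,18,19,20,21,22,23,24,25,26,27,28,29,30,31}
step 6: r2 <- (r2 + 2)               {8,9,10,11,12,13,14,15,16,17,18,19,20,21,22,23,24,25,26,27,28,29,30,31}
step 7: eval (r2 < (1 + (tid // 4))) {8,9,10,11,12,13,14,15,16,17,18,19,20,21,22,23,24,25,26,27,28,29,30,31}
step 8: r0 <- ((3 - r2) - tid)       {16,17,18,19,20,21,22,23,24,25,26,27,28,29,30,31}
step 9: r2 <- (r2 + 2)               {16,17,18,19,20,21,22,23,24,25,26,27,28,29,30,31}
step 10: eval (r2 < (1 + (tid // 4))) {16,17,18,19,20,21,22,23,24,25,26,27,28,29,30,31}
step 11: r0 <- ((3 - r2) - tid)       {24,25,26,27,28,29,30,31}
step 12: r2 <- (r2 + 2)               {24,25,26,27,28,29,30,31}
step 13: eval (r2 < (1 + (tid // 4))) {24,25,26,27,28,29,30,31}
step 14: r3 <- ((11 + r3) * 11)       {0,1,2,3,4,5,6,7,8,9,10,11,12,13,14,15,16,17,18,19,20,21,22,23,24,25,26,27,28,29,30,31}
step 15: r2 <- ((-2 + 8) + (7 - r3))  {0,1,2,3,4,5,6,7,8,9,10,11,12,13,14,15,16,17,18,19,20,21,22,23,24,25,26,27,28,29,30,31}
step 16: r0 <- (min(5, r3) * (-6 + tid)) {0,1,2,3,4,5,6,7,8,9,10,11,12,13,14,15,16,17,18,19,20,21,22,23,24,25,26,27,28,29,30,31}

Answer: 17 steps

r2: -108,-108,-108,-108,-108,-108,-108,-108,-108,-108,-108,-108,-108,-108,-108,-108,-108,-108,-108,-108,-108,-108,-108,-108,-108,-108,-108,-108,-108,-108,-108,-108
r0: -30,-25,-20,-15,-10,-5,0,5,10,15,20,25,30,35,40,45,50,55,60,65,70,75,80,85,90,95,100,105,110,115,120,125
r3: 121,121,121,121,121,121,121,121,121,121,121,121,121,121,121,121,121,121,121,121,121,121,121,121,121,121,121,121,121,121,121,121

steps = 17; useful = 400; efficiency = 400/544 = 25/34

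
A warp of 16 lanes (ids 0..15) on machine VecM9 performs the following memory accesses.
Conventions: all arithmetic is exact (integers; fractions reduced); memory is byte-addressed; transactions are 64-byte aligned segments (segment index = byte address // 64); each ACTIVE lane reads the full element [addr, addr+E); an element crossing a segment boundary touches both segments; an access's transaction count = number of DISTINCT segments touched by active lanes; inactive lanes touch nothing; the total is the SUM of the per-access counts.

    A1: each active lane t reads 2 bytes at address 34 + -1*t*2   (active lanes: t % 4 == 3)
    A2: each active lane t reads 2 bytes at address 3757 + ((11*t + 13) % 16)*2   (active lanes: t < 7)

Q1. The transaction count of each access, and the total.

A1: 1 transaction
A2: 2 transactions

Answer: 1,2; total 3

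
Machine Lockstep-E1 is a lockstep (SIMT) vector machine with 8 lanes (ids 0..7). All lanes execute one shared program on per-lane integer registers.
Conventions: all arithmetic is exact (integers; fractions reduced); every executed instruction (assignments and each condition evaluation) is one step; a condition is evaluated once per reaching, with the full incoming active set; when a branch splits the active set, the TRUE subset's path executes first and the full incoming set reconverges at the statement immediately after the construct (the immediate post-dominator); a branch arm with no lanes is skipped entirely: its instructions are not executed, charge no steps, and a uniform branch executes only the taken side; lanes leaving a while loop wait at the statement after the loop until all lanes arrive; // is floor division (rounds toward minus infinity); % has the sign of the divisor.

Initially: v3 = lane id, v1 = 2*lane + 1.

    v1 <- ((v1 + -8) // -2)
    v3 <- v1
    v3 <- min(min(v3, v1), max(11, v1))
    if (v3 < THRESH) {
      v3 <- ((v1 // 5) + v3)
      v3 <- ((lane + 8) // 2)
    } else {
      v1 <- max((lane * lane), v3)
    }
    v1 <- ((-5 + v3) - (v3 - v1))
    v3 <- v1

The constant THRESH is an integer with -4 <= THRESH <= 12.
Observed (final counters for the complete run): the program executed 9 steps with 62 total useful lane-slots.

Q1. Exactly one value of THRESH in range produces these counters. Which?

Answer: THRESH = 2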